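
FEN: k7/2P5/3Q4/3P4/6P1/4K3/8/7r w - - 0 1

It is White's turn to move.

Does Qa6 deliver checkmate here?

yes

After Qa6: black king on a8; in check: yes, from the white queen on a6.
King squares — a7: attacked by Qa6; b7: attacked by Qa6; b8: attacked by Pc7.
Black has no legal moves → checkmate.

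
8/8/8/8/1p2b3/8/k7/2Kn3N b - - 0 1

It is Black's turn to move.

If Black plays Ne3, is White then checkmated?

no

After Ne3: white king on c1; in check: no.
White is not in check, so this cannot be checkmate.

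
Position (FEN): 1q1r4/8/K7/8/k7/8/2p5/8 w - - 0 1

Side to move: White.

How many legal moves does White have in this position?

0

White to move; king on a6.
In check: no.
Legal moves: none.
Count: 0.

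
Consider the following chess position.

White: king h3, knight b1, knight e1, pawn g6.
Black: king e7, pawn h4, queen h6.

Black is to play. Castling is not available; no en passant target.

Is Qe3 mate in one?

no

After Qe3: white king on h3; in check: yes, from the black queen on e3.
White has 5 legal replies: Kxh4, Kg4, Kh2, Kg2, Nf3.
In check but a legal move exists → not checkmate.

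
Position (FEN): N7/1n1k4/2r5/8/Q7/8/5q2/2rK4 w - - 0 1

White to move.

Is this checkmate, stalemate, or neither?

White to move; white king on d1.
In check: yes, from the black rook on c1.
King squares — c1: attacked by Rc6; e1: attacked by Rc1; c2: attacked by Rc1; d2: attacked by Qf2; e2: attacked by Qf2.
Legal moves for White: none.
In check with no legal moves → checkmate.

checkmate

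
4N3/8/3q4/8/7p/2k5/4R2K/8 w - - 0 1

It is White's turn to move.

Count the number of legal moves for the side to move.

White to move; king on h2.
In check: yes, from the black queen on d6.
Legal moves: Kh3, Kg2, Kh1, Kg1, Nxd6, Re5.
Count: 6.

6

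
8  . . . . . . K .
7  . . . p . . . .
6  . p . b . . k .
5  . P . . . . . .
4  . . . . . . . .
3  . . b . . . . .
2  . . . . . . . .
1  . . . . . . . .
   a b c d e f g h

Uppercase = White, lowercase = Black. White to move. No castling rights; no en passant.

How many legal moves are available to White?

0

White to move; king on g8.
In check: no.
Legal moves: none.
Count: 0.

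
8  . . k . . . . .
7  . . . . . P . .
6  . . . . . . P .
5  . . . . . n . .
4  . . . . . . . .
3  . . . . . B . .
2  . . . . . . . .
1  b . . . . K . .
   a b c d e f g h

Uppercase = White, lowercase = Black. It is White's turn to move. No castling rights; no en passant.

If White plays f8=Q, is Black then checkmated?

no

After f8=Q: black king on c8; in check: yes, from the white queen on f8.
Black has 2 legal replies: Kd7, Kc7.
In check but a legal move exists → not checkmate.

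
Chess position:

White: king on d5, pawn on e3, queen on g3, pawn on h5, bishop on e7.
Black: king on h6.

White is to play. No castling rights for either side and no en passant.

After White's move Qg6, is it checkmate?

yes

After Qg6: black king on h6; in check: yes, from the white queen on g6.
King squares — g5: attacked by Qg6; h5: attacked by Qg6; g6: attacked by Ph5; g7: attacked by Qg6; h7: attacked by Qg6.
Black has no legal moves → checkmate.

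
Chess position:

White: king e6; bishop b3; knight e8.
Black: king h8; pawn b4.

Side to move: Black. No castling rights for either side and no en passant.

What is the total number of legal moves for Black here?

Black to move; king on h8.
In check: no.
Legal moves: Kg8, Kh7.
Count: 2.

2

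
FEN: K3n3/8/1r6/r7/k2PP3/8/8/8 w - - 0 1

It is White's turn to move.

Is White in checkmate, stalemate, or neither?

White to move; white king on a8.
In check: yes, from the black rook on a5.
King squares — a7: attacked by Ra5; b7: attacked by Rb6; b8: attacked by Rb6.
Legal moves for White: none.
In check with no legal moves → checkmate.

checkmate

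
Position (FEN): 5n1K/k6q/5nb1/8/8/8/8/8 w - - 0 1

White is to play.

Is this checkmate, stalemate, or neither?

checkmate

White to move; white king on h8.
In check: yes, from the black queen on h7.
King squares — g7: attacked by Qh7; h7: attacked by Nf6; g8: attacked by Nf6.
Legal moves for White: none.
In check with no legal moves → checkmate.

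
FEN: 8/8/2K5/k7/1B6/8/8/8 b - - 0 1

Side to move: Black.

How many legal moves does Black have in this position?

Black to move; king on a5.
In check: yes, from the white bishop on b4.
Legal moves: Ka6, Kxb4, Ka4.
Count: 3.

3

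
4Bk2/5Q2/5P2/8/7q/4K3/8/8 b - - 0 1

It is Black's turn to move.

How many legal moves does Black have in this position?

0

Black to move; king on f8.
In check: yes, from the white queen on f7.
Legal moves: none.
Count: 0.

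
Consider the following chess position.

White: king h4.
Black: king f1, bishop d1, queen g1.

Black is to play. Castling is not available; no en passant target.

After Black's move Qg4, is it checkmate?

yes

After Qg4: white king on h4; in check: yes, from the black queen on g4.
King squares — g3: attacked by Qg4; h3: attacked by Qg4; g4: attacked by Bd1; g5: attacked by Qg4; h5: attacked by Qg4.
White has no legal moves → checkmate.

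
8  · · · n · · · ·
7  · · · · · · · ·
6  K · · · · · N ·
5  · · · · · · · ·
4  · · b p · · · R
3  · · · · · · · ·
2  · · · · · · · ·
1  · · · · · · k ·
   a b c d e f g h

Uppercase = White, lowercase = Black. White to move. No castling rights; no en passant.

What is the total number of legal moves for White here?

3

White to move; king on a6.
In check: yes, from the black bishop on c4.
Legal moves: Ka7, Kb6, Ka5.
Count: 3.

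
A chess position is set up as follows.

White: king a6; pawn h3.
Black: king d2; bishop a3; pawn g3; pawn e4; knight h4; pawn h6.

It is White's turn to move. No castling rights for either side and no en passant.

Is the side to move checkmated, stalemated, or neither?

neither

White to move; white king on a6.
In check: no.
Legal moves for White: Kb7, Ka7, Kb6, Kb5, Ka5.
White has 5 legal moves and is not in check → neither.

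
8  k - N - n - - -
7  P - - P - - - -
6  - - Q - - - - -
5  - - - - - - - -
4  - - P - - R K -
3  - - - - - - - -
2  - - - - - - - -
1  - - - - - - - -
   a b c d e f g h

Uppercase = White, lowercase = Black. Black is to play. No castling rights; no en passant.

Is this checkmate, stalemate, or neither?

checkmate

Black to move; black king on a8.
In check: yes, from the white queen on c6.
King squares — a7: attacked by Nc8; b7: attacked by Qc6; b8: attacked by Pa7.
Legal moves for Black: none.
In check with no legal moves → checkmate.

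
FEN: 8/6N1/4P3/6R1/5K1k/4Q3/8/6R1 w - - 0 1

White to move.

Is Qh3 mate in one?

no

After Qh3: black king on h4; in check: yes, from the white queen on h3.
Black has 1 legal reply: Kxh3.
In check but a legal move exists → not checkmate.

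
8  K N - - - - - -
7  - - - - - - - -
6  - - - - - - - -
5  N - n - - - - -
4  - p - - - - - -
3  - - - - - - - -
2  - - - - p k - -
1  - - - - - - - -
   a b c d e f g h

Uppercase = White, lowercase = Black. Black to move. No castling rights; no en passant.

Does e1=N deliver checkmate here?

After e1=N: white king on a8; in check: no.
White is not in check, so this cannot be checkmate.

no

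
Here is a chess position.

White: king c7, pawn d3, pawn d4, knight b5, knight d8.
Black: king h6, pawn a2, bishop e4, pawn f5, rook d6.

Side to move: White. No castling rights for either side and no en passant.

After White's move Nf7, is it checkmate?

After Nf7: black king on h6; in check: yes, from the white knight on f7.
Black has 4 legal replies: Kh7, Kg7, Kg6, Kh5.
In check but a legal move exists → not checkmate.

no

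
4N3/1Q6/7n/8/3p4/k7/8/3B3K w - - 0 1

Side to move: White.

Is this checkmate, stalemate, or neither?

neither

White to move; white king on h1.
In check: no.
Legal moves for White include: Ng7, Nc7, Nf6, Nd6, Qc8, Qb8, Qa8+, Qh7, Qg7, Qf7, Qe7+, Qd7, Qc7, Qa7+, Qc6, Qb6, Qa6+, Qd5, ... (list truncated; more exist).
White has legal moves and is not in check → neither.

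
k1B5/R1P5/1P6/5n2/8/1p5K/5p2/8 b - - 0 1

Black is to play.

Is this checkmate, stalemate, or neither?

Black to move; black king on a8.
In check: yes, from the white rook on a7.
King squares — a7: attacked by Pb6; b7: attacked by Ra7; b8: attacked by Pc7.
Legal moves for Black: none.
In check with no legal moves → checkmate.

checkmate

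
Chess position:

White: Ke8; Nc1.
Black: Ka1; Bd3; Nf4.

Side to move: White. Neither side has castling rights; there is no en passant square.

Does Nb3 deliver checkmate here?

After Nb3: black king on a1; in check: yes, from the white knight on b3.
Black has 3 legal replies: Kb2, Ka2, Kb1.
In check but a legal move exists → not checkmate.

no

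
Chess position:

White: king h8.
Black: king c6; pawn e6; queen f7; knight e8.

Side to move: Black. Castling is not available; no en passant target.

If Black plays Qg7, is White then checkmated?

yes

After Qg7: white king on h8; in check: yes, from the black queen on g7.
King squares — g7: attacked by Ne8; h7: attacked by Qg7; g8: attacked by Qg7.
White has no legal moves → checkmate.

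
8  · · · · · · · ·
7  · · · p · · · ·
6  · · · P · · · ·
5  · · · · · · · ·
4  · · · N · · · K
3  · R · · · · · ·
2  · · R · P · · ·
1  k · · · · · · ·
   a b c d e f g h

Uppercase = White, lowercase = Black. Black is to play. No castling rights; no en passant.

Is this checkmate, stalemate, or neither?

Black to move; black king on a1.
In check: no.
King squares — b1: attacked by Rb3; a2: attacked by Rc2; b2: attacked by Rc2.
Legal moves for Black: none.
Not in check and no legal moves → stalemate.

stalemate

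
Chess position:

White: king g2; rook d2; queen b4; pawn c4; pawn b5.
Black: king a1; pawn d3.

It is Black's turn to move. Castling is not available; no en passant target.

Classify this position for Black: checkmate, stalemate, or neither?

stalemate

Black to move; black king on a1.
In check: no.
King squares — b1: attacked by Qb4; a2: attacked by Rd2; b2: attacked by Rd2.
Legal moves for Black: none.
Not in check and no legal moves → stalemate.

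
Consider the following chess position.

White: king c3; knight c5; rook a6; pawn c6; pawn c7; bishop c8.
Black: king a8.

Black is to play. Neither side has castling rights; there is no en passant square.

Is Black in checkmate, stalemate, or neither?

checkmate

Black to move; black king on a8.
In check: yes, from the white rook on a6.
King squares — a7: attacked by Ra6; b7: attacked by Nc5; b8: attacked by Pc7.
Legal moves for Black: none.
In check with no legal moves → checkmate.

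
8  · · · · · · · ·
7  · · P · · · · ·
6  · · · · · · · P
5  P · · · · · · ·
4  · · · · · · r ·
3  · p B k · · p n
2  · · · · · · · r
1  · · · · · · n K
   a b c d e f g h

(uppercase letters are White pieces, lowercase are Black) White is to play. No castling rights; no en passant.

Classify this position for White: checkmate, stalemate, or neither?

checkmate

White to move; white king on h1.
In check: yes, from the black rook on h2.
King squares — g1: attacked by Nh3; g2: attacked by Rh2; h2: attacked by Pg3.
Legal moves for White: none.
In check with no legal moves → checkmate.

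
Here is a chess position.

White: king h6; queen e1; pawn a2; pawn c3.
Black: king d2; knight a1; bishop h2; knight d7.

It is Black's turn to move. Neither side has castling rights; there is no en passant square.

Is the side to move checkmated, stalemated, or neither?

Black to move; black king on d2.
In check: yes, from the white queen on e1.
King squares — c1: attacked by Qe1; d1: attacked by Qe1; e1: available; c2: available; e2: attacked by Qe1; c3: attacked by Qe1; d3: available; e3: attacked by Qe1.
Legal moves for Black: Kd3, Kc2, Kxe1.
Black is in check but has 3 legal moves → neither.

neither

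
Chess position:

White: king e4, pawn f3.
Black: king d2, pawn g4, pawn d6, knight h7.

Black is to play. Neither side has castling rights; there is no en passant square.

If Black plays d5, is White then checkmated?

After d5: white king on e4; in check: yes, from the black pawn on d5.
White has 5 legal replies: Kf5, Ke5, Kxd5, Kf4, Kd4.
In check but a legal move exists → not checkmate.

no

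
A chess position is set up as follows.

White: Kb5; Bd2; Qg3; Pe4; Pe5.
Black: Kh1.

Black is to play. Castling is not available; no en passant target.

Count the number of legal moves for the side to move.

Black to move; king on h1.
In check: no.
Legal moves: none.
Count: 0.

0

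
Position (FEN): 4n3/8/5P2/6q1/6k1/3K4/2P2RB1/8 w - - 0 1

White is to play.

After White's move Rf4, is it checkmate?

After Rf4: black king on g4; in check: yes, from the white rook on f4.
Black has 4 legal replies: Kh5, Kxf4, Kg3, Qxf4.
In check but a legal move exists → not checkmate.

no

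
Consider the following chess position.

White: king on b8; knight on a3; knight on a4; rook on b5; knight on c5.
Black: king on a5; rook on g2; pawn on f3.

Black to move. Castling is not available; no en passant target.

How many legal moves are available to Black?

0

Black to move; king on a5.
In check: yes, from the white rook on b5.
Legal moves: none.
Count: 0.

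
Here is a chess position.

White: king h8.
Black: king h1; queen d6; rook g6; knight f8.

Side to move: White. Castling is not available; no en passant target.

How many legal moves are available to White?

0

White to move; king on h8.
In check: no.
Legal moves: none.
Count: 0.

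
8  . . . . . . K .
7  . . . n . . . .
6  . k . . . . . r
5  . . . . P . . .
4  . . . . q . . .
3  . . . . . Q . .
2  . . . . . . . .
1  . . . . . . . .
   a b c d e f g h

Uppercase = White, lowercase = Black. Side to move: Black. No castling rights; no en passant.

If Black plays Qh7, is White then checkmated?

yes

After Qh7: white king on g8; in check: yes, from the black queen on h7.
King squares — f7: attacked by Qh7; g7: attacked by Qh7; h7: attacked by Rh6; f8: attacked by Nd7; h8: attacked by Qh7.
White has no legal moves → checkmate.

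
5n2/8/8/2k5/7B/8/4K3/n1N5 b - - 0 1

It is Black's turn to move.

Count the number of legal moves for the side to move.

14

Black to move; king on c5.
In check: no.
Legal moves: Nh7, Nd7, Ng6, Ne6, Kd6, Kc6, Kb6, Kd5, Kb5, Kd4, Kc4, Kb4, Nb3, Nc2.
Count: 14.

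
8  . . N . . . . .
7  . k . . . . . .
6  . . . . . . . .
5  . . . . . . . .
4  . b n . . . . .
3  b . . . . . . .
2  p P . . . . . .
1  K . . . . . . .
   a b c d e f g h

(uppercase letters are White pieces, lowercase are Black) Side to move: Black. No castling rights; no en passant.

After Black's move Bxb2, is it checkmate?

no

After Bxb2: white king on a1; in check: yes, from the black bishop on b2.
White has 1 legal reply: Kxa2.
In check but a legal move exists → not checkmate.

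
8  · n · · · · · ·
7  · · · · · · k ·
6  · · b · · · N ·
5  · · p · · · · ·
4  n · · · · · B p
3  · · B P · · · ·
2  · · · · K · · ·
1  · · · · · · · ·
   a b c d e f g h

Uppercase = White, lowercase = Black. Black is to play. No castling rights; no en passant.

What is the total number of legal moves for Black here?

Black to move; king on g7.
In check: yes, from the white bishop on c3.
Legal moves: Kg8, Kh7, Kf7, Kh6, Kxg6, Nxc3+.
Count: 6.

6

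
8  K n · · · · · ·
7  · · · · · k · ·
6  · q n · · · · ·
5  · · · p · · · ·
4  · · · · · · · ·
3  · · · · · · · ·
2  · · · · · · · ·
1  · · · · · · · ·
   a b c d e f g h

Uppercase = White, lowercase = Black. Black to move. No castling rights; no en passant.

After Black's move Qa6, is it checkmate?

yes

After Qa6: white king on a8; in check: yes, from the black queen on a6.
King squares — a7: attacked by Qa6; b7: attacked by Qa6; b8: attacked by Nc6.
White has no legal moves → checkmate.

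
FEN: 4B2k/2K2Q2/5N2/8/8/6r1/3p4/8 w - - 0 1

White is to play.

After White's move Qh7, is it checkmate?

After Qh7: black king on h8; in check: yes, from the white queen on h7.
King squares — g7: attacked by Qh7; h7: attacked by Nf6; g8: attacked by Nf6.
Black has no legal moves → checkmate.

yes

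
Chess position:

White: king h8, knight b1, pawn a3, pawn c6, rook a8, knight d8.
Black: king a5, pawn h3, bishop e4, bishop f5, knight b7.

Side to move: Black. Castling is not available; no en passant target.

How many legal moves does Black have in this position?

2

Black to move; king on a5.
In check: yes, from the white rook on a8.
Legal moves: Kb6, Kb5.
Count: 2.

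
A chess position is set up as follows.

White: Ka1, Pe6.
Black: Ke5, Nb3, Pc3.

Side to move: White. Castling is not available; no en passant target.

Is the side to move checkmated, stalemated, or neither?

neither

White to move; white king on a1.
In check: yes, from the black knight on b3.
Legal moves for White: Ka2, Kb1.
White is in check but has 2 legal moves → neither.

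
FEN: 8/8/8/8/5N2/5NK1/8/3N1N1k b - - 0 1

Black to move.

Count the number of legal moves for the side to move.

0

Black to move; king on h1.
In check: no.
Legal moves: none.
Count: 0.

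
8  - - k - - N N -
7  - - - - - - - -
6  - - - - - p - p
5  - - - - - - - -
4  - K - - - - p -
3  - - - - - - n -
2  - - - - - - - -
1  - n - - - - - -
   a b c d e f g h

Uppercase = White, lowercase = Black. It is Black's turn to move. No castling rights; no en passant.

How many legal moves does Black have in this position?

Black to move; king on c8.
In check: no.
Legal moves: Kd8, Kb8, Kc7, Kb7, Nh5, Nf5, Ne4, Ne2, Nh1, Nf1, Nc3, Na3, Nd2, h5, f5.
Count: 15.

15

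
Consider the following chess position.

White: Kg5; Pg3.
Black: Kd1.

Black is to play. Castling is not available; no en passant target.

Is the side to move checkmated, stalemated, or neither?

Black to move; black king on d1.
In check: no.
Legal moves for Black: Ke2, Kd2, Kc2, Ke1, Kc1.
Black has 5 legal moves and is not in check → neither.

neither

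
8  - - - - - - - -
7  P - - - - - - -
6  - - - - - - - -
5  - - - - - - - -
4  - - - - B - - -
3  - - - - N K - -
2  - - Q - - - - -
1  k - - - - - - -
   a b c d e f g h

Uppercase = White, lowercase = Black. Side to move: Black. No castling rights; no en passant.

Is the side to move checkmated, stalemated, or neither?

Black to move; black king on a1.
In check: no.
King squares — b1: attacked by Qc2; a2: attacked by Qc2; b2: attacked by Qc2.
Legal moves for Black: none.
Not in check and no legal moves → stalemate.

stalemate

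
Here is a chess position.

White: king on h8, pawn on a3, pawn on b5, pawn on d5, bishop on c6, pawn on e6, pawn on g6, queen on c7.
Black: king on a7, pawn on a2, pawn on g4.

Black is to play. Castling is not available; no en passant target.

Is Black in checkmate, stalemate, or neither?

Black to move; black king on a7.
In check: yes, from the white queen on c7.
King squares — a6: attacked by Pb5; b6: attacked by Qc7; b7: attacked by Bc6; a8: attacked by Bc6; b8: attacked by Qc7.
Legal moves for Black: none.
In check with no legal moves → checkmate.

checkmate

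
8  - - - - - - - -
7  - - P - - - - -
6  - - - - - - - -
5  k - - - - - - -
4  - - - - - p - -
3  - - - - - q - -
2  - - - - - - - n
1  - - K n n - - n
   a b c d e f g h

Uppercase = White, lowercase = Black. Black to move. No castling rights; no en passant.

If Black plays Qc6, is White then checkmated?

no

After Qc6: white king on c1; in check: yes, from the black queen on c6.
White has 3 legal replies: Kd2, Kxd1, Kb1.
In check but a legal move exists → not checkmate.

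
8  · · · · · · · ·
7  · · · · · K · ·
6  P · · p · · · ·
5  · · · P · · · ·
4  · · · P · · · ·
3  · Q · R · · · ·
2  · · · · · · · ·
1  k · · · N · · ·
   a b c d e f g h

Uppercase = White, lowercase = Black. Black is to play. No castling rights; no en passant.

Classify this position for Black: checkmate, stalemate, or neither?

Black to move; black king on a1.
In check: no.
King squares — b1: attacked by Qb3; a2: attacked by Qb3; b2: attacked by Qb3.
Legal moves for Black: none.
Not in check and no legal moves → stalemate.

stalemate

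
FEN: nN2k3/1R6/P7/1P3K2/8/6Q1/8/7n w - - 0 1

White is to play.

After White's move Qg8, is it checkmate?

After Qg8: black king on e8; in check: yes, from the white queen on g8.
King squares — d7: attacked by Rb7; e7: attacked by Rb7; f7: attacked by Rb7; d8: attacked by Qg8; f8: attacked by Qg8.
Black has no legal moves → checkmate.

yes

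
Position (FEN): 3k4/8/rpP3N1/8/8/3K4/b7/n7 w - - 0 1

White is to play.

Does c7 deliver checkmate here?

no

After c7: black king on d8; in check: yes, from the white pawn on c7.
Black has 4 legal replies: Ke8, Kc8, Kd7, Kxc7.
In check but a legal move exists → not checkmate.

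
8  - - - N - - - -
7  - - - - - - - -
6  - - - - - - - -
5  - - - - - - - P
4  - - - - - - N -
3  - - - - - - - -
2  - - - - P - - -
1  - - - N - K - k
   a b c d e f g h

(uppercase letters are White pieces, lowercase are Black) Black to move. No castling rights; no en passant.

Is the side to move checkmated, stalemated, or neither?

Black to move; black king on h1.
In check: no.
King squares — g1: attacked by Kf1; g2: attacked by Kf1; h2: attacked by Ng4.
Legal moves for Black: none.
Not in check and no legal moves → stalemate.

stalemate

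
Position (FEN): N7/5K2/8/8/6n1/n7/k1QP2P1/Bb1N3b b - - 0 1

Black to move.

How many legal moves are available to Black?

Black to move; king on a2.
In check: yes, from the white queen on c2.
Legal moves: Kxa1, Nxc2, Bxc2.
Count: 3.

3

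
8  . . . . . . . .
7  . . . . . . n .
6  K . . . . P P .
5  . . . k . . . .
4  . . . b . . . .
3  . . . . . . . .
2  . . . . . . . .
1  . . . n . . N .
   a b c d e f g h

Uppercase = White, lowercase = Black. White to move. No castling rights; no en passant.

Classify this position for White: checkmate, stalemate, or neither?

White to move; white king on a6.
In check: no.
Legal moves for White: Kb7, Kb5, Ka5, Nh3, Nf3, Ne2, fxg7, f7.
White has 8 legal moves and is not in check → neither.

neither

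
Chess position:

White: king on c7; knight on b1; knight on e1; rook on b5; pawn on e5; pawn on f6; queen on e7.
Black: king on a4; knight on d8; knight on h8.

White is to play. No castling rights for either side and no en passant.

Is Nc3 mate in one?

yes

After Nc3: black king on a4; in check: yes, from the white knight on c3.
King squares — a3: attacked by Qe7; b3: attacked by Rb5; b4: attacked by Rb5; a5: attacked by Rb5; b5: attacked by Nc3.
Black has no legal moves → checkmate.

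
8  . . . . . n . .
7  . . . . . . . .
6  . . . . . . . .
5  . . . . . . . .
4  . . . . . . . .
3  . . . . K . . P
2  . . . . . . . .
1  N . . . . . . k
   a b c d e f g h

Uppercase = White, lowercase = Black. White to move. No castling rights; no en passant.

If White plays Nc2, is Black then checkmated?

no

After Nc2: black king on h1; in check: no.
Black is not in check, so this cannot be checkmate.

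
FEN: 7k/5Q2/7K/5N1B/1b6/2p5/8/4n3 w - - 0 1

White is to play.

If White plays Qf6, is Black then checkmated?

no

After Qf6: black king on h8; in check: yes, from the white queen on f6.
Black has 1 legal reply: Kg8.
In check but a legal move exists → not checkmate.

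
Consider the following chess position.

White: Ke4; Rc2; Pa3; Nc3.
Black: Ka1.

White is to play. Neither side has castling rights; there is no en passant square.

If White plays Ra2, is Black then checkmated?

After Ra2: black king on a1; in check: yes, from the white rook on a2.
King squares — b1: attacked by Nc3; a2: attacked by Nc3; b2: attacked by Ra2.
Black has no legal moves → checkmate.

yes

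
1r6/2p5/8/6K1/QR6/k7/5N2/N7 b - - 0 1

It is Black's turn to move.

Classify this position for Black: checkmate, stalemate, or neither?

Black to move; black king on a3.
In check: yes, from the white queen on a4.
King squares — a2: attacked by Qa4; b2: attacked by Rb4; b3: attacked by Na1; a4: attacked by Rb4; b4: attacked by Qa4.
Legal moves for Black: none.
In check with no legal moves → checkmate.

checkmate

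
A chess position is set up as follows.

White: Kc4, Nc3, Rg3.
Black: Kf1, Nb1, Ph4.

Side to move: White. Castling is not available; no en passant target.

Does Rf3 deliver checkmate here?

no

After Rf3: black king on f1; in check: yes, from the white rook on f3.
Black has 3 legal replies: Kg2, Kg1, Ke1.
In check but a legal move exists → not checkmate.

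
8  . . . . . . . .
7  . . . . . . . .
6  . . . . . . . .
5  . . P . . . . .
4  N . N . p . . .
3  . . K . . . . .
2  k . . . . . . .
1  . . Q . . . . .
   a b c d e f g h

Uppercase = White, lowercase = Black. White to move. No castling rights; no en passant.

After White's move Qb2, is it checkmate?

yes

After Qb2: black king on a2; in check: yes, from the white queen on b2.
King squares — a1: attacked by Qb2; b1: attacked by Qb2; b2: attacked by Kc3; a3: attacked by Qb2; b3: attacked by Qb2.
Black has no legal moves → checkmate.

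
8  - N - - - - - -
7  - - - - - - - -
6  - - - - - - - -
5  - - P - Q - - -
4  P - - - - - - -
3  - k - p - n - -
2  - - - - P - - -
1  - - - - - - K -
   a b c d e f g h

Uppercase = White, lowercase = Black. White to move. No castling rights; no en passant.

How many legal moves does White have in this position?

White to move; king on g1.
In check: yes, from the black knight on f3.
Legal moves: Kg2, Kf2, Kh1, Kf1, exf3.
Count: 5.

5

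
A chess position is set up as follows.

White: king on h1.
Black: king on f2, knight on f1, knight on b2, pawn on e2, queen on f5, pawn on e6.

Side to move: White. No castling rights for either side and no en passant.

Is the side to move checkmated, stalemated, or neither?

White to move; white king on h1.
In check: no.
King squares — g1: attacked by Kf2; g2: attacked by Kf2; h2: attacked by Nf1.
Legal moves for White: none.
Not in check and no legal moves → stalemate.

stalemate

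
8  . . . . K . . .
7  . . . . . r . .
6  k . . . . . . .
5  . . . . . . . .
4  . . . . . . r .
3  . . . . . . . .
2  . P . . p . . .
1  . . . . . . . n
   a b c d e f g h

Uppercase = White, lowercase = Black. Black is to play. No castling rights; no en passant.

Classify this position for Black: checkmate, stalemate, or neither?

neither

Black to move; black king on a6.
In check: no.
Legal moves for Black include: Rf8+, Rh7, Rfg7, Re7+, Rd7, Rc7, Rb7, Ra7, Rf6, Rf5, Rff4, Rf3, Rf2, Rf1, Kb7, Ka7, Kb6, Kb5, ... (list truncated; more exist).
Black has legal moves and is not in check → neither.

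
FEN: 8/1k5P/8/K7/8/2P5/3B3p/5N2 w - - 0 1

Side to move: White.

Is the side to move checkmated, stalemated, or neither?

White to move; white king on a5.
In check: no.
Legal moves for White: Kb5, Kb4, Ka4, Bh6, Bg5, Bf4, Be3, Be1, Bc1, Ng3, Ne3, Nxh2, h8=Q, h8=R, h8=B, h8=N, c4.
White has 17 legal moves and is not in check → neither.

neither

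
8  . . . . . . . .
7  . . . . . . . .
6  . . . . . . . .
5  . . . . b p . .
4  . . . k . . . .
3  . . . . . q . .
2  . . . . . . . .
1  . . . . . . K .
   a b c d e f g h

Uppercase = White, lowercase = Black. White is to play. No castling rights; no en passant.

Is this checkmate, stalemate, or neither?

stalemate

White to move; white king on g1.
In check: no.
King squares — f1: attacked by Qf3; h1: attacked by Qf3; f2: attacked by Qf3; g2: attacked by Qf3; h2: attacked by Be5.
Legal moves for White: none.
Not in check and no legal moves → stalemate.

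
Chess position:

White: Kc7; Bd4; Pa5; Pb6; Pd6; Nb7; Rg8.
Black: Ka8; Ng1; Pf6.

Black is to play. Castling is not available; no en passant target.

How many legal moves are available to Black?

Black to move; king on a8.
In check: yes, from the white rook on g8.
Legal moves: none.
Count: 0.

0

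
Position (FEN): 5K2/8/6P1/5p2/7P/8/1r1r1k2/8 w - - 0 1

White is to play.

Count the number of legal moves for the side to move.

White to move; king on f8.
In check: no.
Legal moves: Kg8, Ke8, Kg7, Kf7, Ke7, g7, h5.
Count: 7.

7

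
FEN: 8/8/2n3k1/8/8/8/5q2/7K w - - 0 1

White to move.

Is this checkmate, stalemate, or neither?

stalemate

White to move; white king on h1.
In check: no.
King squares — g1: attacked by Qf2; g2: attacked by Qf2; h2: attacked by Qf2.
Legal moves for White: none.
Not in check and no legal moves → stalemate.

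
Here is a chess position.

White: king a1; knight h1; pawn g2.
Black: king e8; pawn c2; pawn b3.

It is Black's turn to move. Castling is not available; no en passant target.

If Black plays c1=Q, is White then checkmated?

After c1=Q: white king on a1; in check: yes, from the black queen on c1.
King squares — b1: attacked by Qc1; a2: attacked by Pb3; b2: attacked by Qc1.
White has no legal moves → checkmate.

yes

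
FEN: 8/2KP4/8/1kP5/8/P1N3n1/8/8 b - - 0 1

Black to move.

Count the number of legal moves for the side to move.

Black to move; king on b5.
In check: yes, from the white knight on c3.
Legal moves: Ka6, Kxc5, Ka5, Kc4.
Count: 4.

4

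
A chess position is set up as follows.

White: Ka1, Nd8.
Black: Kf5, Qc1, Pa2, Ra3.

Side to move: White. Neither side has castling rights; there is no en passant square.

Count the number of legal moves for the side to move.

0

White to move; king on a1.
In check: yes, from the black queen on c1.
Legal moves: none.
Count: 0.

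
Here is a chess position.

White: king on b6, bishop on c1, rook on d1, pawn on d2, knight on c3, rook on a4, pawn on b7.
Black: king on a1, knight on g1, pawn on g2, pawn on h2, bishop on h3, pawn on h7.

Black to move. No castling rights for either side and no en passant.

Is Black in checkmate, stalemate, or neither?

checkmate

Black to move; black king on a1.
In check: yes, from the white rook on a4.
King squares — b1: attacked by Nc3; a2: attacked by Nc3; b2: attacked by Bc1.
Legal moves for Black: none.
In check with no legal moves → checkmate.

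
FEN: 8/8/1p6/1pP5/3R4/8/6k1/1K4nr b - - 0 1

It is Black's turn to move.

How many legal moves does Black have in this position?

18

Black to move; king on g2.
In check: no.
Legal moves: Kh3, Kg3, Kf3, Kh2, Kf2, Kf1, Rh8, Rh7, Rh6, Rh5, Rh4, Rh3, Rh2, Nh3+, Nf3+, Ne2+, bxc5, b4.
Count: 18.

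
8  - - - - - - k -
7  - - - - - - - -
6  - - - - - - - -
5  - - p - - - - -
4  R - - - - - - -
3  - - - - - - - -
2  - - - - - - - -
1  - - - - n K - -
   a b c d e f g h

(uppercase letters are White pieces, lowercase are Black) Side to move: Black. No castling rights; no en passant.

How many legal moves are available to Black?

Black to move; king on g8.
In check: no.
Legal moves: Kh8, Kf8, Kh7, Kg7, Kf7, Nf3, Nd3, Ng2, Nc2, c4.
Count: 10.

10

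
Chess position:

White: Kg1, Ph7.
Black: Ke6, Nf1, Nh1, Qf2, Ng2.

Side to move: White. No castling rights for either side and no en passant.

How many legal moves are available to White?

1

White to move; king on g1.
In check: yes, from the black queen on f2.
Legal moves: Kxh1.
Count: 1.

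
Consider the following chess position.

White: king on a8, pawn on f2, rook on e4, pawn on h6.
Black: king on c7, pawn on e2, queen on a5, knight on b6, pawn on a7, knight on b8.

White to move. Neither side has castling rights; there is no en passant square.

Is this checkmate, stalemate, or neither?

checkmate

White to move; white king on a8.
In check: yes, from the black knight on b6.
King squares — a7: attacked by Qa5; b7: attacked by Kc7; b8: attacked by Kc7.
Legal moves for White: none.
In check with no legal moves → checkmate.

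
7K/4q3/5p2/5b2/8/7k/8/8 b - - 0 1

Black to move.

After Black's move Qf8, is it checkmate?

yes

After Qf8: white king on h8; in check: yes, from the black queen on f8.
King squares — g7: attacked by Qf8; h7: attacked by Bf5; g8: attacked by Qf8.
White has no legal moves → checkmate.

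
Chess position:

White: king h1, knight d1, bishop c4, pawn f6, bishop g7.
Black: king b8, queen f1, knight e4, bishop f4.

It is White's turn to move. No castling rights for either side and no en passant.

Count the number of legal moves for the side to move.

White to move; king on h1.
In check: yes, from the black queen on f1.
Legal moves: Bxf1.
Count: 1.

1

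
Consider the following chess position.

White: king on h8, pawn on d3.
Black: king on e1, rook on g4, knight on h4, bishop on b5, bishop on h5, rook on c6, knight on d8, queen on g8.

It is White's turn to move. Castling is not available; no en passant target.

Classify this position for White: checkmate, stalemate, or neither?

White to move; white king on h8.
In check: yes, from the black queen on g8.
King squares — g7: attacked by Rg4; h7: attacked by Qg8; g8: attacked by Rg4.
Legal moves for White: none.
In check with no legal moves → checkmate.

checkmate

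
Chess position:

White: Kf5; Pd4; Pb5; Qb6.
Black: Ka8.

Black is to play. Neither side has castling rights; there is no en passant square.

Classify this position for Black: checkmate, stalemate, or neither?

Black to move; black king on a8.
In check: no.
King squares — a7: attacked by Qb6; b7: attacked by Qb6; b8: attacked by Qb6.
Legal moves for Black: none.
Not in check and no legal moves → stalemate.

stalemate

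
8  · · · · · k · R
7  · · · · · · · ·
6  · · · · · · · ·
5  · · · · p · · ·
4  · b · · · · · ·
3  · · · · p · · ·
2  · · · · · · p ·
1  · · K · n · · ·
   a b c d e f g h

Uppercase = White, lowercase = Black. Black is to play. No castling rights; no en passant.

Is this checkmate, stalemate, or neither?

Black to move; black king on f8.
In check: yes, from the white rook on h8.
King squares — e7: available; f7: available; g7: available; e8: attacked by Rh8; g8: attacked by Rh8.
Legal moves for Black: Kg7, Kf7, Ke7.
Black is in check but has 3 legal moves → neither.

neither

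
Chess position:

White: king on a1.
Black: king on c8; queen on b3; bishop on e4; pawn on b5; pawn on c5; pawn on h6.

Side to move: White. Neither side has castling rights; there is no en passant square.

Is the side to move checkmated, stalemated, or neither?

stalemate

White to move; white king on a1.
In check: no.
King squares — b1: attacked by Qb3; a2: attacked by Qb3; b2: attacked by Qb3.
Legal moves for White: none.
Not in check and no legal moves → stalemate.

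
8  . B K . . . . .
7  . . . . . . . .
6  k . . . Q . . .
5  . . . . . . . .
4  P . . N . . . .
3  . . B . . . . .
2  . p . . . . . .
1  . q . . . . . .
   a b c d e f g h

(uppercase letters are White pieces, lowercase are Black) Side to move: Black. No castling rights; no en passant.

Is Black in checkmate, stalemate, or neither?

Black to move; black king on a6.
In check: yes, from the white queen on e6.
King squares — a5: attacked by Bc3; b5: attacked by Pa4; b6: attacked by Qe6; a7: attacked by Bb8; b7: attacked by Kc8.
Legal moves for Black: none.
In check with no legal moves → checkmate.

checkmate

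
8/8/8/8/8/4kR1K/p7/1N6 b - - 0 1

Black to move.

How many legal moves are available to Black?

4

Black to move; king on e3.
In check: yes, from the white rook on f3.
Legal moves: Ke4, Kd4, Kxf3, Ke2.
Count: 4.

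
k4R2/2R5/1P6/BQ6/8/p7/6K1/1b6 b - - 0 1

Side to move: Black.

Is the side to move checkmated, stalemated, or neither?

Black to move; black king on a8.
In check: yes, from the white rook on f8.
King squares — a7: attacked by Pb6; b7: attacked by Rc7; b8: attacked by Rf8.
Legal moves for Black: none.
In check with no legal moves → checkmate.

checkmate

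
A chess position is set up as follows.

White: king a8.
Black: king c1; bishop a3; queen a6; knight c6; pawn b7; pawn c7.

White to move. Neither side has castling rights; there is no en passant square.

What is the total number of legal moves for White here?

0

White to move; king on a8.
In check: yes, from the black queen on a6.
Legal moves: none.
Count: 0.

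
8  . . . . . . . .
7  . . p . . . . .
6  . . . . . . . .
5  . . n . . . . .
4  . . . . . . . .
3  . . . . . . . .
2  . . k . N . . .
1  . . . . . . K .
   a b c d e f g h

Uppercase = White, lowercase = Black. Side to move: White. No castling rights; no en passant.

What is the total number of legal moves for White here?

White to move; king on g1.
In check: no.
Legal moves: Nf4, Nd4+, Ng3, Nc3, Nc1, Kh2, Kg2, Kf2, Kh1, Kf1.
Count: 10.

10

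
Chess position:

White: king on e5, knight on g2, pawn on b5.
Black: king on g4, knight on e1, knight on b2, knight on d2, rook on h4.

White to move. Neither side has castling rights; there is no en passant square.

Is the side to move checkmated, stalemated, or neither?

White to move; white king on e5.
In check: no.
Legal moves for White: Kf6, Ke6, Kd6, Kd5, Kd4, Nxh4, Nf4, Ne3+, Nxe1, b6.
White has 10 legal moves and is not in check → neither.

neither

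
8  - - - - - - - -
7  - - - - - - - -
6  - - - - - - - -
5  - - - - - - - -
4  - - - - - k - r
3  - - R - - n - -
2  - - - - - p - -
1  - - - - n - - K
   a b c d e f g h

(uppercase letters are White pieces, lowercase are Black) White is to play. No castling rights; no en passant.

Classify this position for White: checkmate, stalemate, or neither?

White to move; white king on h1.
In check: yes, from the black rook on h4.
King squares — g1: attacked by Pf2; g2: attacked by Ne1; h2: attacked by Nf3.
Legal moves for White: none.
In check with no legal moves → checkmate.

checkmate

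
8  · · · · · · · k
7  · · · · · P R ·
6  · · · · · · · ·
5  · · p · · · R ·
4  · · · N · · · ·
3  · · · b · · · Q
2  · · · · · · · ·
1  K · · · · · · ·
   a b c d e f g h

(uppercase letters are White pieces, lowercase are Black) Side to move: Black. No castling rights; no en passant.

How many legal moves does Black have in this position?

1

Black to move; king on h8.
In check: yes, from the white queen on h3.
Legal moves: Bh7.
Count: 1.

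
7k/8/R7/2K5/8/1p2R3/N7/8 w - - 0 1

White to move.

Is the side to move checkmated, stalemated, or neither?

neither

White to move; white king on c5.
In check: no.
Legal moves for White include: Ra8+, Ra7, Rh6+, Rg6, Rf6, Rae6, Rd6, Rc6, Rb6, Ra5, Ra4, Ra3, Kd6, Kc6, Kb6, Kd5, Kb5, Kd4, ... (list truncated; more exist).
White has legal moves and is not in check → neither.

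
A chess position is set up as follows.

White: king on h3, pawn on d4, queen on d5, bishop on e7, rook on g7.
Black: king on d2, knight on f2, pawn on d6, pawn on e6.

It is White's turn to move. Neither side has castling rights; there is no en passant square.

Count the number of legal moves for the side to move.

4

White to move; king on h3.
In check: yes, from the black knight on f2.
Legal moves: Kh4, Kg3, Kh2, Kg2.
Count: 4.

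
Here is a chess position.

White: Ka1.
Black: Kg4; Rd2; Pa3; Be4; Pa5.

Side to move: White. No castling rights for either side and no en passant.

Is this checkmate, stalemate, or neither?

White to move; white king on a1.
In check: no.
King squares — b1: attacked by Be4; a2: attacked by Rd2; b2: attacked by Rd2.
Legal moves for White: none.
Not in check and no legal moves → stalemate.

stalemate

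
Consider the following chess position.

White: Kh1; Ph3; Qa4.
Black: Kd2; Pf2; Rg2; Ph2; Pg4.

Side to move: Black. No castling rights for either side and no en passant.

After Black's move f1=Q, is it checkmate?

After f1=Q: white king on h1; in check: yes, from the black queen on f1.
King squares — g1: attacked by Qf1; g2: attacked by Qf1; h2: attacked by Rg2.
White has no legal moves → checkmate.

yes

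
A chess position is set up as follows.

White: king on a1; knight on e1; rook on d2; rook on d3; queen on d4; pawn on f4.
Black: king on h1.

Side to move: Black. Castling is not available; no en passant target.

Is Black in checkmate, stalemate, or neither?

stalemate

Black to move; black king on h1.
In check: no.
King squares — g1: attacked by Qd4; g2: attacked by Ne1; h2: attacked by Rd2.
Legal moves for Black: none.
Not in check and no legal moves → stalemate.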